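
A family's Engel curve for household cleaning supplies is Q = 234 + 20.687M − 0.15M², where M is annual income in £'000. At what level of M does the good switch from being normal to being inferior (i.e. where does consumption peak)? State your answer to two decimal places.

68.96

dQ/dM = 20.687 − 0.3M.
The good is inferior where dQ/dM < 0. Setting dQ/dM = 0 gives M = 20.687 / 0.3 = 68.96.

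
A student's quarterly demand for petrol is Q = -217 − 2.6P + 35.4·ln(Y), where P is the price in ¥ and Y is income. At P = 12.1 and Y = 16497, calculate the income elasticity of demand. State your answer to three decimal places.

0.371

At P = 12.1, Y = 16497: Q = 95.307.
Holding P constant, ∂Q/∂Y = 35.4/Y = 0.00214584.
η_Y = (∂Q/∂Y)·(Y/Q) = 0.00214584 × (16497/95.307) = 0.371.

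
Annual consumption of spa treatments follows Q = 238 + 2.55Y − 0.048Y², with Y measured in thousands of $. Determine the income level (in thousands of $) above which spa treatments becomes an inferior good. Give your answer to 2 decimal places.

dQ/dY = 2.55 − 0.096Y.
The good is inferior where dQ/dY < 0. Setting dQ/dY = 0 gives Y = 2.55 / 0.096 = 26.56.

26.56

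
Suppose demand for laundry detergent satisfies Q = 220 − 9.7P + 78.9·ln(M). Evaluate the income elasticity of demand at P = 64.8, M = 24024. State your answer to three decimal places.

0.204

At P = 64.8, M = 24024: Q = 387.289.
Holding P constant, ∂Q/∂M = 78.9/M = 0.00328422.
η_M = (∂Q/∂M)·(M/Q) = 0.00328422 × (24024/387.289) = 0.204.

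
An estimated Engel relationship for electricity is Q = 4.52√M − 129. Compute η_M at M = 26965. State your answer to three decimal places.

0.605

At M = 26965: Q = 613.230.
dQ/dM = 4.52/(2√M) = 0.0137628 at this income.
η = (dQ/dM)·(M/Q) = 0.0137628 × (26965/613.230) = 0.605.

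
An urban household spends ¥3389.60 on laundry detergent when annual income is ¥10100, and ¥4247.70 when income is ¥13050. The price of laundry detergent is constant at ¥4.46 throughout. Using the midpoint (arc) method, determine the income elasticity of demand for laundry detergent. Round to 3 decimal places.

With a constant price, Q₁ = 3389.60/4.46 = 760.000 and Q₂ = 4247.70/4.46 = 952.399 (equivalently, work directly with expenditure since P cancels).
Midpoint %ΔQ = (4247.70 − 3389.60)/3818.65 = 0.22471; midpoint %ΔI = (13050 − 10100)/11575 = 0.25486.
η = 0.22471 / 0.25486 = 0.882.

0.882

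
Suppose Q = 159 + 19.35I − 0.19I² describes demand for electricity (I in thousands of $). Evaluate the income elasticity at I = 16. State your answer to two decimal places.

At I = 16: Q = 419.9600.
dQ/dI = 19.35 − 0.38I = 13.27000.
η = (dQ/dI)·(I/Q) = 13.27000 × (16/419.9600) = 0.51.

0.51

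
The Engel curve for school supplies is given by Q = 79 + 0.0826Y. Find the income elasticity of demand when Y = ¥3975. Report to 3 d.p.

0.806

At Y = 3975: Q = 407.335.
dQ/dY = 0.0826.
η = (dQ/dY)·(Y/Q) = 0.0826 × (3975/407.335) = 0.806.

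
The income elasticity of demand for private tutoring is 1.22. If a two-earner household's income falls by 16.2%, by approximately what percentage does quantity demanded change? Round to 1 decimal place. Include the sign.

-19.8%

%ΔQ ≈ η × %ΔI = 1.22 × (-16.2%) = -19.8%.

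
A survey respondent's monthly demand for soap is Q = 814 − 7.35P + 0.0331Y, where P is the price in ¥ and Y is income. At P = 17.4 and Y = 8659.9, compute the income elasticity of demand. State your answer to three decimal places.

At P = 17.4, Y = 8659.9: Q = 972.753.
Holding P constant, ∂Q/∂Y = 0.0331.
η_Y = (∂Q/∂Y)·(Y/Q) = 0.0331 × (8659.9/972.753) = 0.295.

0.295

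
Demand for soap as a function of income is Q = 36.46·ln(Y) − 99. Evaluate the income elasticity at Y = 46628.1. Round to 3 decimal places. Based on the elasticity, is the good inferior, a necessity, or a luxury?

At Y = 46628.1: Q = 292.943.
dQ/dY = 36.46/Y = 0.000781932 at this income.
η = (dQ/dY)·(Y/Q) = 0.000781932 × (46628.1/292.943) = 0.124.
Since 0 < η < 1, the good is a necessity.

0.124 (necessity)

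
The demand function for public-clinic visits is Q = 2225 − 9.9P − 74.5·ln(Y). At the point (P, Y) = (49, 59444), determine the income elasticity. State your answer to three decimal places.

At P = 49, Y = 59444: Q = 920.937.
Holding P constant, ∂Q/∂Y = -74.5/Y = -0.00125328.
η_Y = (∂Q/∂Y)·(Y/Q) = -0.00125328 × (59444/920.937) = -0.081.

-0.081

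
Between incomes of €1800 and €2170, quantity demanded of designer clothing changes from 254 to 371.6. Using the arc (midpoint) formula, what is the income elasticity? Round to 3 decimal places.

ΔQ = 371.6 − 254 = 117.6; midpoint Q̄ = (254 + 371.6)/2 = 312.8.
ΔI = 2170 − 1800 = 370; midpoint Ī = (1800 + 2170)/2 = 1985.
η = (ΔQ/Q̄) ÷ (ΔI/Ī) = (117.6/312.8) ÷ (370/1985) = 2.017.

2.017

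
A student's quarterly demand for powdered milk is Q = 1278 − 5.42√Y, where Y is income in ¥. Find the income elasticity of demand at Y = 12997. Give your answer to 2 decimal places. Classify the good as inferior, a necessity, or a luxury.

At Y = 12997: Q = 660.096.
dQ/dY = -5.42/(2√Y) = -0.023771 at this income.
η = (dQ/dY)·(Y/Q) = -0.023771 × (12997/660.096) = -0.47.
Since η < 0, the good is an inferior good.

-0.47 (inferior good)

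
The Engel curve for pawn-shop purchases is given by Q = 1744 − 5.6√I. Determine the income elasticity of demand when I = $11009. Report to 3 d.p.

At I = 11009: Q = 1156.427.
dQ/dI = -5.6/(2√I) = -0.026686 at this income.
η = (dQ/dI)·(I/Q) = -0.026686 × (11009/1156.427) = -0.254.

-0.254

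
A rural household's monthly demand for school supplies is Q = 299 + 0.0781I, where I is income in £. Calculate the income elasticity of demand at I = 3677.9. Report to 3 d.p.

0.490

At I = 3677.9: Q = 586.244.
dQ/dI = 0.0781.
η = (dQ/dI)·(I/Q) = 0.0781 × (3677.9/586.244) = 0.490.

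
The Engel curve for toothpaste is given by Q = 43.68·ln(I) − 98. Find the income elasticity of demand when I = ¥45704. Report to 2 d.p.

0.12

At I = 45704: Q = 370.684.
dQ/dI = 43.68/I = 0.000955715 at this income.
η = (dQ/dI)·(I/Q) = 0.000955715 × (45704/370.684) = 0.12.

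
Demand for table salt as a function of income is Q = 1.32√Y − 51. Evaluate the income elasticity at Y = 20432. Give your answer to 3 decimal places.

At Y = 20432: Q = 137.682.
dQ/dY = 1.32/(2√Y) = 0.0046173 at this income.
η = (dQ/dY)·(Y/Q) = 0.0046173 × (20432/137.682) = 0.685.

0.685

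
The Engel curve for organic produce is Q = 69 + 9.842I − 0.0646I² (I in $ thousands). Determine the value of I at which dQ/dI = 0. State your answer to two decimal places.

76.18

dQ/dI = 9.842 − 0.1292I.
The good is inferior where dQ/dI < 0. Setting dQ/dI = 0 gives I = 9.842 / 0.1292 = 76.18.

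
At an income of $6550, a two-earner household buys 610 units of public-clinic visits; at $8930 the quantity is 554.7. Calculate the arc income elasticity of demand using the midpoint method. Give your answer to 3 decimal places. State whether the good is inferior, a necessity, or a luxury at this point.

-0.309 (inferior good)

ΔQ = 554.7 − 610 = -55.3; midpoint Q̄ = (610 + 554.7)/2 = 582.35.
ΔI = 8930 − 6550 = 2380; midpoint Ī = (6550 + 8930)/2 = 7740.
η = (ΔQ/Q̄) ÷ (ΔI/Ī) = (-55.3/582.35) ÷ (2380/7740) = -0.309.
η < 0 ⇒ inferior good.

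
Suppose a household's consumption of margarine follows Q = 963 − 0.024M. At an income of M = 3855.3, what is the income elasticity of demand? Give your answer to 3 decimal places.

At M = 3855.3: Q = 870.473.
dQ/dM = −0.024.
η = (dQ/dM)·(M/Q) = -0.024 × (3855.3/870.473) = -0.106.

-0.106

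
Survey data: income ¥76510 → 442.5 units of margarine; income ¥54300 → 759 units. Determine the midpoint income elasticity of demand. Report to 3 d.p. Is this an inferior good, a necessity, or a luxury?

ΔQ = 759 − 442.5 = 316.5; midpoint Q̄ = (442.5 + 759)/2 = 600.75.
ΔI = 54300 − 76510 = -22210; midpoint Ī = (76510 + 54300)/2 = 65405.
η = (ΔQ/Q̄) ÷ (ΔI/Ī) = (316.5/600.75) ÷ (-22210/65405) = -1.551.
η < 0 ⇒ inferior good.

-1.551 (inferior good)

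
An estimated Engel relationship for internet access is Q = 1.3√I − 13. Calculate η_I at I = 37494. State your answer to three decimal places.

0.527

At I = 37494: Q = 238.724.
dQ/dI = 1.3/(2√I) = 0.00335685 at this income.
η = (dQ/dI)·(I/Q) = 0.00335685 × (37494/238.724) = 0.527.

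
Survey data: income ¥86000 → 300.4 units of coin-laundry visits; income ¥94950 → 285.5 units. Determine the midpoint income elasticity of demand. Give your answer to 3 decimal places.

-0.514

ΔQ = 285.5 − 300.4 = -14.9; midpoint Q̄ = (300.4 + 285.5)/2 = 292.95.
ΔI = 94950 − 86000 = 8950; midpoint Ī = (86000 + 94950)/2 = 90475.
η = (ΔQ/Q̄) ÷ (ΔI/Ī) = (-14.9/292.95) ÷ (8950/90475) = -0.514.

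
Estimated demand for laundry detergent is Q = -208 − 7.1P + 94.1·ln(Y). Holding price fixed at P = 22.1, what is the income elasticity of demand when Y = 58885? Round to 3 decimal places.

0.141

At P = 22.1, Y = 58885: Q = 668.622.
Holding P constant, ∂Q/∂Y = 94.1/Y = 0.00159803.
η_Y = (∂Q/∂Y)·(Y/Q) = 0.00159803 × (58885/668.622) = 0.141.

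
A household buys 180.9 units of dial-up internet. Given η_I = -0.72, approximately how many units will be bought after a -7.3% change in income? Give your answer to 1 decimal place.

%ΔQ ≈ η × %ΔI = -0.72 × (-7.3%) = 5.256%.
New Q ≈ 180.9 × (1 + 0.05256) = 190.4.

190.4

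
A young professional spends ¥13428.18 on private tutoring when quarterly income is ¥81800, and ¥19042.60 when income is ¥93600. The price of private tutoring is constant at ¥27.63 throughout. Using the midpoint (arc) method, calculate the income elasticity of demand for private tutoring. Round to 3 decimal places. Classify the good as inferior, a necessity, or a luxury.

2.570 (luxury)

With a constant price, Q₁ = 13428.18/27.63 = 486.000 and Q₂ = 19042.60/27.63 = 689.200 (equivalently, work directly with expenditure since P cancels).
Midpoint %ΔQ = (19042.60 − 13428.18)/16235.39 = 0.34581; midpoint %ΔI = (93600 − 81800)/87700 = 0.13455.
η = 0.34581 / 0.13455 = 2.570.
η > 1 ⇒ luxury.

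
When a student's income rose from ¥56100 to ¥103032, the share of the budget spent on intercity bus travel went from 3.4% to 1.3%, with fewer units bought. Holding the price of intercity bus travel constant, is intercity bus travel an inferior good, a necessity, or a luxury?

Quantity demanded falls as income rises, so η < 0.

inferior good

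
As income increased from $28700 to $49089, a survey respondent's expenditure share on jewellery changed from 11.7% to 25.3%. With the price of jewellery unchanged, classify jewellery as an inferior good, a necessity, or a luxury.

The budget share rises as income rises, so η > 1.

luxury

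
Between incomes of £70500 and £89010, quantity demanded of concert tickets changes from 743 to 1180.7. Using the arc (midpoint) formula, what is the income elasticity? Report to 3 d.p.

1.961

ΔQ = 1180.7 − 743 = 437.7; midpoint Q̄ = (743 + 1180.7)/2 = 961.85.
ΔI = 89010 − 70500 = 18510; midpoint Ī = (70500 + 89010)/2 = 79755.
η = (ΔQ/Q̄) ÷ (ΔI/Ī) = (437.7/961.85) ÷ (18510/79755) = 1.961.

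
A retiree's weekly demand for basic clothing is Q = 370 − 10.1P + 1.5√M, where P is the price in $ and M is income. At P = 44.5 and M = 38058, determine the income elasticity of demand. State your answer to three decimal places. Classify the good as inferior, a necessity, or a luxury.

At P = 44.5, M = 38058: Q = 213.177.
Holding P constant, ∂Q/∂M = 1.5/(2√M) = 0.00384449.
η_M = (∂Q/∂M)·(M/Q) = 0.00384449 × (38058/213.177) = 0.686.
Since 0 < η < 1, this is a necessity.

0.686 (necessity)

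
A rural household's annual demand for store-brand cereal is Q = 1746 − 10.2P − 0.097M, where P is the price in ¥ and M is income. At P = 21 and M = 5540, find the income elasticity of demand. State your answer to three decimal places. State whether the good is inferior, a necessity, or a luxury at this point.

-0.540 (inferior good)

At P = 21, M = 5540: Q = 994.420.
Holding P constant, ∂Q/∂M = −0.097.
η_M = (∂Q/∂M)·(M/Q) = -0.097 × (5540/994.420) = -0.540.
Since η < 0, this is an inferior good.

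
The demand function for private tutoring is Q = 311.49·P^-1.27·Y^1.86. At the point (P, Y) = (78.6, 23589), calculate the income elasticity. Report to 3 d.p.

For a multiplicative demand Q = A·P^α·Y^β, the income elasticity is β everywhere.
Here β = 1.86, so η = 1.860.

1.860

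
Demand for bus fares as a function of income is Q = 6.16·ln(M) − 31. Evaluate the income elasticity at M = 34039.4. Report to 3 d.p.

At M = 34039.4: Q = 33.281.
dQ/dM = 6.16/M = 0.000180967 at this income.
η = (dQ/dM)·(M/Q) = 0.000180967 × (34039.4/33.281) = 0.185.

0.185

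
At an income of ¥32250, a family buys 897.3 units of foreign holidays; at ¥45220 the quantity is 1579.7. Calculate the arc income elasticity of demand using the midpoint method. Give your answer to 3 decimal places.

ΔQ = 1579.7 − 897.3 = 682.4; midpoint Q̄ = (897.3 + 1579.7)/2 = 1238.5.
ΔI = 45220 − 32250 = 12970; midpoint Ī = (32250 + 45220)/2 = 38735.
η = (ΔQ/Q̄) ÷ (ΔI/Ī) = (682.4/1238.5) ÷ (12970/38735) = 1.646.

1.646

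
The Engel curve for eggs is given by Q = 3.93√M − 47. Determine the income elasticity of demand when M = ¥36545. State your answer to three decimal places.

0.533

At M = 36545: Q = 704.288.
dQ/dM = 3.93/(2√M) = 0.0102789 at this income.
η = (dQ/dM)·(M/Q) = 0.0102789 × (36545/704.288) = 0.533.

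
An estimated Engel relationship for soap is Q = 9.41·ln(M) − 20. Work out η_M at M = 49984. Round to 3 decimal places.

At M = 49984: Q = 81.811.
dQ/dM = 9.41/M = 0.00018826 at this income.
η = (dQ/dM)·(M/Q) = 0.00018826 × (49984/81.811) = 0.115.

0.115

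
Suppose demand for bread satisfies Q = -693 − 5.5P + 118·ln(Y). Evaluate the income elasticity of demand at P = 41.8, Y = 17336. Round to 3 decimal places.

0.516

At P = 41.8, Y = 17336: Q = 228.844.
Holding P constant, ∂Q/∂Y = 118/Y = 0.00680665.
η_Y = (∂Q/∂Y)·(Y/Q) = 0.00680665 × (17336/228.844) = 0.516.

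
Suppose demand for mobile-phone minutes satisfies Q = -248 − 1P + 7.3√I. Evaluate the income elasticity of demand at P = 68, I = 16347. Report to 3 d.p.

0.756

At P = 68, I = 16347: Q = 617.344.
Holding P constant, ∂Q/∂I = 7.3/(2√I) = 0.0285479.
η_I = (∂Q/∂I)·(I/Q) = 0.0285479 × (16347/617.344) = 0.756.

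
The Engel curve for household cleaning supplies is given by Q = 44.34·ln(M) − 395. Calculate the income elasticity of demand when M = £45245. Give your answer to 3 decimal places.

At M = 45245: Q = 80.318.
dQ/dM = 44.34/M = 0.000979998 at this income.
η = (dQ/dM)·(M/Q) = 0.000979998 × (45245/80.318) = 0.552.

0.552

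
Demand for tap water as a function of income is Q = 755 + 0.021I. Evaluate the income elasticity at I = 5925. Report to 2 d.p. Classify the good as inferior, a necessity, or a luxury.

At I = 5925: Q = 879.425.
dQ/dI = 0.021.
η = (dQ/dI)·(I/Q) = 0.021 × (5925/879.425) = 0.14.
Since 0 < η < 1, the good is a necessity.

0.14 (necessity)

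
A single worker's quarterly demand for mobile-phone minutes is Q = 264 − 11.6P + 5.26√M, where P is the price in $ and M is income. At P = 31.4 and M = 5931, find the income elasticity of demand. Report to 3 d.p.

At P = 31.4, M = 5931: Q = 304.848.
Holding P constant, ∂Q/∂M = 5.26/(2√M) = 0.0341501.
η_M = (∂Q/∂M)·(M/Q) = 0.0341501 × (5931/304.848) = 0.664.

0.664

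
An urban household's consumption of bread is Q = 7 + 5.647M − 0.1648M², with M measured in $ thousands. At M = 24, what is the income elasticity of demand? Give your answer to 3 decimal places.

At M = 24: Q = 47.6032.
dQ/dM = 5.647 − 0.3296M = -2.26340.
η = (dQ/dM)·(M/Q) = -2.26340 × (24/47.6032) = -1.141.

-1.141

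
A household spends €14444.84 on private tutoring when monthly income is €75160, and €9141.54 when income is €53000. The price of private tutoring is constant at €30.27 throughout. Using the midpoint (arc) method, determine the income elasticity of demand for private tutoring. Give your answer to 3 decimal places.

With a constant price, Q₁ = 14444.84/30.27 = 477.200 and Q₂ = 9141.54/30.27 = 302.000 (equivalently, work directly with expenditure since P cancels).
Midpoint %ΔQ = (9141.54 − 14444.84)/11793.19 = -0.44969; midpoint %ΔI = (53000 − 75160)/64080 = -0.34582.
η = -0.44969 / -0.34582 = 1.300.

1.300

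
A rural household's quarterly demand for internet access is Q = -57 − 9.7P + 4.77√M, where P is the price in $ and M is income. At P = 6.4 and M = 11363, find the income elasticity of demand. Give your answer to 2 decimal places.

At P = 6.4, M = 11363: Q = 389.389.
Holding P constant, ∂Q/∂M = 4.77/(2√M) = 0.0223739.
η_M = (∂Q/∂M)·(M/Q) = 0.0223739 × (11363/389.389) = 0.65.

0.65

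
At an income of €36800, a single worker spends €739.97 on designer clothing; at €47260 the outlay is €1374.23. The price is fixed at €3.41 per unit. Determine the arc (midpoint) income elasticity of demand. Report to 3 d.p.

2.411

With a constant price, Q₁ = 739.97/3.41 = 217.000 and Q₂ = 1374.23/3.41 = 403.000 (equivalently, work directly with expenditure since P cancels).
Midpoint %ΔQ = (1374.23 − 739.97)/1057.10 = 0.60000; midpoint %ΔI = (47260 − 36800)/42030 = 0.24887.
η = 0.60000 / 0.24887 = 2.411.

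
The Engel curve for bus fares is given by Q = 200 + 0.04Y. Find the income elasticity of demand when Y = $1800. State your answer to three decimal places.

0.265

At Y = 1800: Q = 272.000.
dQ/dY = 0.04.
η = (dQ/dY)·(Y/Q) = 0.04 × (1800/272.000) = 0.265.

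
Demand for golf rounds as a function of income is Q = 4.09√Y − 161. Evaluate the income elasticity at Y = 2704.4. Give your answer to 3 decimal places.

At Y = 2704.4: Q = 51.696.
dQ/dY = 4.09/(2√Y) = 0.039324 at this income.
η = (dQ/dY)·(Y/Q) = 0.039324 × (2704.4/51.696) = 2.057.

2.057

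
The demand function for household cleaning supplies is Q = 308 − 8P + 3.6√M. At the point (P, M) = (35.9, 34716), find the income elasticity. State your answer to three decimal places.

At P = 35.9, M = 34716: Q = 691.560.
Holding P constant, ∂Q/∂M = 3.6/(2√M) = 0.00966068.
η_M = (∂Q/∂M)·(M/Q) = 0.00966068 × (34716/691.560) = 0.485.

0.485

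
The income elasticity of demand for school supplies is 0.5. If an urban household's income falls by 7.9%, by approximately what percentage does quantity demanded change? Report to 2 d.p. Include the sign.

-3.95%

%ΔQ ≈ η × %ΔI = 0.5 × (-7.9%) = -3.95%.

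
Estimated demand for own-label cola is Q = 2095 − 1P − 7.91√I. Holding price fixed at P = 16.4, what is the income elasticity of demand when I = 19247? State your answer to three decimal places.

-0.559

At P = 16.4, I = 19247: Q = 981.218.
Holding P constant, ∂Q/∂I = -7.91/(2√I) = -0.0285079.
η_I = (∂Q/∂I)·(I/Q) = -0.0285079 × (19247/981.218) = -0.559.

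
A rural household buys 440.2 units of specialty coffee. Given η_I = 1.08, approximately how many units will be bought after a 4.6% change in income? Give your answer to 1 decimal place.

462.1

%ΔQ ≈ η × %ΔI = 1.08 × 4.6% = 4.968%.
New Q ≈ 440.2 × (1 + 0.04968) = 462.1.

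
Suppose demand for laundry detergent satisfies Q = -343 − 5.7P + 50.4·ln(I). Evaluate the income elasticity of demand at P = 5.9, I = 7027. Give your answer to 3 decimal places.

At P = 5.9, I = 7027: Q = 69.789.
Holding P constant, ∂Q/∂I = 50.4/I = 0.00717234.
η_I = (∂Q/∂I)·(I/Q) = 0.00717234 × (7027/69.789) = 0.722.

0.722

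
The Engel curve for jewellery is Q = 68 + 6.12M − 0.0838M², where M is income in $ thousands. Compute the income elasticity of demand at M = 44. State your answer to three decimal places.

-0.315

At M = 44: Q = 175.0432.
dQ/dM = 6.12 − 0.1676M = -1.25440.
η = (dQ/dM)·(M/Q) = -1.25440 × (44/175.0432) = -0.315.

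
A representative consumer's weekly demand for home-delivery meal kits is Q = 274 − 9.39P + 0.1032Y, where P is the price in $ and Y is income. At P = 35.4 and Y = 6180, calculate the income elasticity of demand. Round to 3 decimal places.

1.101

At P = 35.4, Y = 6180: Q = 579.370.
Holding P constant, ∂Q/∂Y = 0.1032.
η_Y = (∂Q/∂Y)·(Y/Q) = 0.1032 × (6180/579.370) = 1.101.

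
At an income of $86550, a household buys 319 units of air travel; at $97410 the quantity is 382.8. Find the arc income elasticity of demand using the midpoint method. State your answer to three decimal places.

1.540

ΔQ = 382.8 − 319 = 63.8; midpoint Q̄ = (319 + 382.8)/2 = 350.9.
ΔI = 97410 − 86550 = 10860; midpoint Ī = (86550 + 97410)/2 = 91980.
η = (ΔQ/Q̄) ÷ (ΔI/Ī) = (63.8/350.9) ÷ (10860/91980) = 1.540.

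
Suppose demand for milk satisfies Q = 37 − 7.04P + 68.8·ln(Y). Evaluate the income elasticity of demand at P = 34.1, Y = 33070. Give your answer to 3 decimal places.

At P = 34.1, Y = 33070: Q = 512.895.
Holding P constant, ∂Q/∂Y = 68.8/Y = 0.00208044.
η_Y = (∂Q/∂Y)·(Y/Q) = 0.00208044 × (33070/512.895) = 0.134.

0.134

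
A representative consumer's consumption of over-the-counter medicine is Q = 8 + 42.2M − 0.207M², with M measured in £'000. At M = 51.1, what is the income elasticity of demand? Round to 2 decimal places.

0.66

At M = 51.1: Q = 1623.8995.
dQ/dM = 42.2 − 0.414M = 21.04460.
η = (dQ/dM)·(M/Q) = 21.04460 × (51.1/1623.8995) = 0.66.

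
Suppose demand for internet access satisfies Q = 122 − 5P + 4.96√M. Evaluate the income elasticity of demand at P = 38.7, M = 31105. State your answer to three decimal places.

0.545

At P = 38.7, M = 31105: Q = 803.276.
Holding P constant, ∂Q/∂M = 4.96/(2√M) = 0.0140617.
η_M = (∂Q/∂M)·(M/Q) = 0.0140617 × (31105/803.276) = 0.545.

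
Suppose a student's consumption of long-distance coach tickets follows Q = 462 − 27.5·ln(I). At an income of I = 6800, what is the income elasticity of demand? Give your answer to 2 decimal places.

At I = 6800: Q = 219.321.
dQ/dI = -27.5/I = -0.00404412 at this income.
η = (dQ/dI)·(I/Q) = -0.00404412 × (6800/219.321) = -0.13.

-0.13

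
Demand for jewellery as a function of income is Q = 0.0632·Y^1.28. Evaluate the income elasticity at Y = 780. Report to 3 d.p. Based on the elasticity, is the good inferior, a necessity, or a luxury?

For Q = A·Y^β the income elasticity is constant and equal to β.
Here β = 1.28, so η = 1.280.
Since η > 1, the good is a luxury.

1.280 (luxury)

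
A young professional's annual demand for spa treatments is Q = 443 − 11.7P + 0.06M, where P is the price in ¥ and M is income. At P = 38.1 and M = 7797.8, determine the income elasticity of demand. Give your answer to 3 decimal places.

At P = 38.1, M = 7797.8: Q = 465.098.
Holding P constant, ∂Q/∂M = 0.06.
η_M = (∂Q/∂M)·(M/Q) = 0.06 × (7797.8/465.098) = 1.006.

1.006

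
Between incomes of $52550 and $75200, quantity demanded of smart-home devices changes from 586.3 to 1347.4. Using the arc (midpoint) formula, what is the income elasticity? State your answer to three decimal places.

ΔQ = 1347.4 − 586.3 = 761.1; midpoint Q̄ = (586.3 + 1347.4)/2 = 966.85.
ΔI = 75200 − 52550 = 22650; midpoint Ī = (52550 + 75200)/2 = 63875.
η = (ΔQ/Q̄) ÷ (ΔI/Ī) = (761.1/966.85) ÷ (22650/63875) = 2.220.

2.220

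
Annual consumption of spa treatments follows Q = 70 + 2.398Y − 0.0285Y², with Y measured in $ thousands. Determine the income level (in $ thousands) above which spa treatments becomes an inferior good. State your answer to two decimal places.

dQ/dY = 2.398 − 0.057Y.
The good is inferior where dQ/dY < 0. Setting dQ/dY = 0 gives Y = 2.398 / 0.057 = 42.07.

42.07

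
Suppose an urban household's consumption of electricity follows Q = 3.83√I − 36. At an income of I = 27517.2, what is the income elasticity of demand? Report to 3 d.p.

At I = 27517.2: Q = 599.332.
dQ/dI = 3.83/(2√I) = 0.0115443 at this income.
η = (dQ/dI)·(I/Q) = 0.0115443 × (27517.2/599.332) = 0.530.

0.530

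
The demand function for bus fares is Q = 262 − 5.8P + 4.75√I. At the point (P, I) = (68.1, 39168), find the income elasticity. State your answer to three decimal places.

At P = 68.1, I = 39168: Q = 807.088.
Holding P constant, ∂Q/∂I = 4.75/(2√I) = 0.0120005.
η_I = (∂Q/∂I)·(I/Q) = 0.0120005 × (39168/807.088) = 0.582.

0.582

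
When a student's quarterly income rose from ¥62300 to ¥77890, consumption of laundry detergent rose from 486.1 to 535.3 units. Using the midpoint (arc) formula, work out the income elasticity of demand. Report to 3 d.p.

ΔQ = 535.3 − 486.1 = 49.2; midpoint Q̄ = (486.1 + 535.3)/2 = 510.7.
ΔI = 77890 − 62300 = 15590; midpoint Ī = (62300 + 77890)/2 = 70095.
η = (ΔQ/Q̄) ÷ (ΔI/Ī) = (49.2/510.7) ÷ (15590/70095) = 0.433.

0.433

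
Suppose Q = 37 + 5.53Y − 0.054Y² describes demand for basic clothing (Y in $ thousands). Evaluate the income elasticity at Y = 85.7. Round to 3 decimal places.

-2.793

At Y = 85.7: Q = 114.3185.
dQ/dY = 5.53 − 0.108Y = -3.72560.
η = (dQ/dY)·(Y/Q) = -3.72560 × (85.7/114.3185) = -2.793.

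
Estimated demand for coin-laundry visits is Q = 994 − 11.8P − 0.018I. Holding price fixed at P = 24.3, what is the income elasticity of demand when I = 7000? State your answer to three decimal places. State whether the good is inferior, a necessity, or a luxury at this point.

At P = 24.3, I = 7000: Q = 581.260.
Holding P constant, ∂Q/∂I = −0.018.
η_I = (∂Q/∂I)·(I/Q) = -0.018 × (7000/581.260) = -0.217.
Since η < 0, this is an inferior good.

-0.217 (inferior good)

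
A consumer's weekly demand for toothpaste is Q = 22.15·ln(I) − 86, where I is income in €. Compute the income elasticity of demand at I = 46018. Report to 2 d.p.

0.15

At I = 46018: Q = 151.820.
dQ/dI = 22.15/I = 0.000481333 at this income.
η = (dQ/dI)·(I/Q) = 0.000481333 × (46018/151.820) = 0.15.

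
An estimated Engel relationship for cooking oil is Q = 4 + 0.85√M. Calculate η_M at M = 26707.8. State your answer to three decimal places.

0.486

At M = 26707.8: Q = 142.911.
dQ/dM = 0.85/(2√M) = 0.00260058 at this income.
η = (dQ/dM)·(M/Q) = 0.00260058 × (26707.8/142.911) = 0.486.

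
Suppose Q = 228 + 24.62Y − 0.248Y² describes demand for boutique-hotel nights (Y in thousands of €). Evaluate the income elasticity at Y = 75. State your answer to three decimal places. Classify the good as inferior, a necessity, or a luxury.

-1.389 (inferior good)

At Y = 75: Q = 679.5000.
dQ/dY = 24.62 − 0.496Y = -12.58000.
η = (dQ/dY)·(Y/Q) = -12.58000 × (75/679.5000) = -1.389.
η < 0 ⇒ inferior good.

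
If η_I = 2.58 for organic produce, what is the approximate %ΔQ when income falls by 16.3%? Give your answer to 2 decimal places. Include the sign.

%ΔQ ≈ η × %ΔI = 2.58 × (-16.3%) = -42.05%.

-42.05%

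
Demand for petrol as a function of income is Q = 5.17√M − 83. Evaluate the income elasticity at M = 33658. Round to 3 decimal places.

At M = 33658: Q = 865.494.
dQ/dM = 5.17/(2√M) = 0.0140902 at this income.
η = (dQ/dM)·(M/Q) = 0.0140902 × (33658/865.494) = 0.548.

0.548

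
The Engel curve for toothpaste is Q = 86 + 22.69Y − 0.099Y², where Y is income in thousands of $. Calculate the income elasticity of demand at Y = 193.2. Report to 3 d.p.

-3.883

At Y = 193.2: Q = 774.4102.
dQ/dY = 22.69 − 0.198Y = -15.56360.
η = (dQ/dY)·(Y/Q) = -15.56360 × (193.2/774.4102) = -3.883.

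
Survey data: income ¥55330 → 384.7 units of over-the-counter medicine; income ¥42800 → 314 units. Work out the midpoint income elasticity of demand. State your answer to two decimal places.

0.79

ΔQ = 314 − 384.7 = -70.7; midpoint Q̄ = (384.7 + 314)/2 = 349.35.
ΔI = 42800 − 55330 = -12530; midpoint Ī = (55330 + 42800)/2 = 49065.
η = (ΔQ/Q̄) ÷ (ΔI/Ī) = (-70.7/349.35) ÷ (-12530/49065) = 0.79.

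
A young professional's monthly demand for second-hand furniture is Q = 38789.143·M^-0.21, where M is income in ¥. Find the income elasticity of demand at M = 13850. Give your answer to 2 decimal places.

For Q = A·M^β the income elasticity is constant and equal to β.
Here β = -0.21, so η = -0.21.

-0.21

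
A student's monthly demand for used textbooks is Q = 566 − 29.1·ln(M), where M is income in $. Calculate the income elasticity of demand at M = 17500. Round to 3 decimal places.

At M = 17500: Q = 281.694.
dQ/dM = -29.1/M = -0.00166286 at this income.
η = (dQ/dM)·(M/Q) = -0.00166286 × (17500/281.694) = -0.103.

-0.103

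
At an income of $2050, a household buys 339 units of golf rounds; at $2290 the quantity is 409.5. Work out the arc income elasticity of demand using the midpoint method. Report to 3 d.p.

1.703

ΔQ = 409.5 − 339 = 70.5; midpoint Q̄ = (339 + 409.5)/2 = 374.25.
ΔI = 2290 − 2050 = 240; midpoint Ī = (2050 + 2290)/2 = 2170.
η = (ΔQ/Q̄) ÷ (ΔI/Ī) = (70.5/374.25) ÷ (240/2170) = 1.703.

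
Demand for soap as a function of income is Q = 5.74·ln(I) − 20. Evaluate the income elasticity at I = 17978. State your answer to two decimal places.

At I = 17978: Q = 36.234.
dQ/dI = 5.74/I = 0.000319279 at this income.
η = (dQ/dI)·(I/Q) = 0.000319279 × (17978/36.234) = 0.16.

0.16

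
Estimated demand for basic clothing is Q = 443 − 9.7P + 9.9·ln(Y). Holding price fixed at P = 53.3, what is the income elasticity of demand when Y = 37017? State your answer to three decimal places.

At P = 53.3, Y = 37017: Q = 30.129.
Holding P constant, ∂Q/∂Y = 9.9/Y = 0.000267445.
η_Y = (∂Q/∂Y)·(Y/Q) = 0.000267445 × (37017/30.129) = 0.329.

0.329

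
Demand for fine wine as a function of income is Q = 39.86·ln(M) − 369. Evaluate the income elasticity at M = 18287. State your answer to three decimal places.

1.797

At M = 18287: Q = 22.184.
dQ/dM = 39.86/M = 0.00217969 at this income.
η = (dQ/dM)·(M/Q) = 0.00217969 × (18287/22.184) = 1.797.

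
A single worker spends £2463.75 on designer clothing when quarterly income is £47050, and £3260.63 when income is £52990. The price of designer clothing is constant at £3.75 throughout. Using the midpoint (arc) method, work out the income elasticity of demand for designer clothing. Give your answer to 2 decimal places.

With a constant price, Q₁ = 2463.75/3.75 = 657.000 and Q₂ = 3260.63/3.75 = 869.501 (equivalently, work directly with expenditure since P cancels).
Midpoint %ΔQ = (3260.63 − 2463.75)/2862.19 = 0.27842; midpoint %ΔI = (52990 − 47050)/50020 = 0.11875.
η = 0.27842 / 0.11875 = 2.34.

2.34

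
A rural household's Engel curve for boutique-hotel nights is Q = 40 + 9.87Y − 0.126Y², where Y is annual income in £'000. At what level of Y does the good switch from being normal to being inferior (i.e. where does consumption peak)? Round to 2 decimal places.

39.17

dQ/dY = 9.87 − 0.252Y.
The good is inferior where dQ/dY < 0. Setting dQ/dY = 0 gives Y = 9.87 / 0.252 = 39.17.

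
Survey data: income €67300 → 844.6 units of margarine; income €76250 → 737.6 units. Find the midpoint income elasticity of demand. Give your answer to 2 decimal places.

ΔQ = 737.6 − 844.6 = -107; midpoint Q̄ = (844.6 + 737.6)/2 = 791.1.
ΔI = 76250 − 67300 = 8950; midpoint Ī = (67300 + 76250)/2 = 71775.
η = (ΔQ/Q̄) ÷ (ΔI/Ī) = (-107/791.1) ÷ (8950/71775) = -1.08.

-1.08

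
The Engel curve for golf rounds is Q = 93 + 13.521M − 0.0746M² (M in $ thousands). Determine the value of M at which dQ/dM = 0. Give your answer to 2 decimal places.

90.62

dQ/dM = 13.521 − 0.1492M.
The good is inferior where dQ/dM < 0. Setting dQ/dM = 0 gives M = 13.521 / 0.1492 = 90.62.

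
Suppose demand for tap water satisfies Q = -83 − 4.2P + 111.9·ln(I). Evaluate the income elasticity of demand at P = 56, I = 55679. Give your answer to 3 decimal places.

At P = 56, I = 55679: Q = 904.571.
Holding P constant, ∂Q/∂I = 111.9/I = 0.00200973.
η_I = (∂Q/∂I)·(I/Q) = 0.00200973 × (55679/904.571) = 0.124.

0.124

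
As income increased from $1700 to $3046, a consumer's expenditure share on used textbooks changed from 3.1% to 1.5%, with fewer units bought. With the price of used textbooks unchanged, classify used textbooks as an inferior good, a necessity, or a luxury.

Quantity demanded falls as income rises, so η < 0.

inferior good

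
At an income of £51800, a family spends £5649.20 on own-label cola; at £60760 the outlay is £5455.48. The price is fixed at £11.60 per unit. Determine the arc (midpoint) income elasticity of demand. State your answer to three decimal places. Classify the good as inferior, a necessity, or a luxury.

With a constant price, Q₁ = 5649.20/11.60 = 487.000 and Q₂ = 5455.48/11.60 = 470.300 (equivalently, work directly with expenditure since P cancels).
Midpoint %ΔQ = (5455.48 − 5649.20)/5552.34 = -0.03489; midpoint %ΔI = (60760 − 51800)/56280 = 0.15920.
η = -0.03489 / 0.15920 = -0.219.
η < 0 ⇒ inferior good.

-0.219 (inferior good)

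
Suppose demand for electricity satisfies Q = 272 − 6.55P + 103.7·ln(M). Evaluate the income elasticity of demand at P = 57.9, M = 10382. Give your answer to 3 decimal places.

At P = 57.9, M = 10382: Q = 851.755.
Holding P constant, ∂Q/∂M = 103.7/M = 0.00998844.
η_M = (∂Q/∂M)·(M/Q) = 0.00998844 × (10382/851.755) = 0.122.

0.122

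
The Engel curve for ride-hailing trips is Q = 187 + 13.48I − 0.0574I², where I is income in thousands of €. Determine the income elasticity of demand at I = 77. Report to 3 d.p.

At I = 77: Q = 884.6354.
dQ/dI = 13.48 − 0.1148I = 4.64040.
η = (dQ/dI)·(I/Q) = 4.64040 × (77/884.6354) = 0.404.

0.404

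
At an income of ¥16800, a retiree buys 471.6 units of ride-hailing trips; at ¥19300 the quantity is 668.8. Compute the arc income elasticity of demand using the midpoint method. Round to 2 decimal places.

ΔQ = 668.8 − 471.6 = 197.2; midpoint Q̄ = (471.6 + 668.8)/2 = 570.2.
ΔI = 19300 − 16800 = 2500; midpoint Ī = (16800 + 19300)/2 = 18050.
η = (ΔQ/Q̄) ÷ (ΔI/Ī) = (197.2/570.2) ÷ (2500/18050) = 2.50.

2.50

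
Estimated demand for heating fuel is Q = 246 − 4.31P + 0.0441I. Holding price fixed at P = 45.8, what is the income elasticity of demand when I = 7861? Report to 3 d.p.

0.877

At P = 45.8, I = 7861: Q = 395.272.
Holding P constant, ∂Q/∂I = 0.0441.
η_I = (∂Q/∂I)·(I/Q) = 0.0441 × (7861/395.272) = 0.877.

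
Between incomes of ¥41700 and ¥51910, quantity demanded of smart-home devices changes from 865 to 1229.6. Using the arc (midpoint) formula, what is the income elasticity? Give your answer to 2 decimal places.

ΔQ = 1229.6 − 865 = 364.6; midpoint Q̄ = (865 + 1229.6)/2 = 1047.3.
ΔI = 51910 − 41700 = 10210; midpoint Ī = (41700 + 51910)/2 = 46805.
η = (ΔQ/Q̄) ÷ (ΔI/Ī) = (364.6/1047.3) ÷ (10210/46805) = 1.60.

1.60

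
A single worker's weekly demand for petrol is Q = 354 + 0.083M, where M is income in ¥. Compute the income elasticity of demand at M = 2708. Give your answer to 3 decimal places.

0.388

At M = 2708: Q = 578.764.
dQ/dM = 0.083.
η = (dQ/dM)·(M/Q) = 0.083 × (2708/578.764) = 0.388.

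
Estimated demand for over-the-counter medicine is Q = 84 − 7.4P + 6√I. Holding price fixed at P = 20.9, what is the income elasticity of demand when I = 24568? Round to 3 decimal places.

0.541

At P = 20.9, I = 24568: Q = 869.791.
Holding P constant, ∂Q/∂I = 6/(2√I) = 0.0191398.
η_I = (∂Q/∂I)·(I/Q) = 0.0191398 × (24568/869.791) = 0.541.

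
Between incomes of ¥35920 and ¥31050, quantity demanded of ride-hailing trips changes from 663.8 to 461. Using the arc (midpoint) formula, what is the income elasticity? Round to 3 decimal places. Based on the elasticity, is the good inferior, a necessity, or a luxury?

2.479 (luxury)

ΔQ = 461 − 663.8 = -202.8; midpoint Q̄ = (663.8 + 461)/2 = 562.4.
ΔI = 31050 − 35920 = -4870; midpoint Ī = (35920 + 31050)/2 = 33485.
η = (ΔQ/Q̄) ÷ (ΔI/Ī) = (-202.8/562.4) ÷ (-4870/33485) = 2.479.
η > 1 ⇒ luxury.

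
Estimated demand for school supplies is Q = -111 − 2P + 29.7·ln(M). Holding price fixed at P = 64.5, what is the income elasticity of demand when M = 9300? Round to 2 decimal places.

At P = 64.5, M = 9300: Q = 31.392.
Holding P constant, ∂Q/∂M = 29.7/M = 0.00319355.
η_M = (∂Q/∂M)·(M/Q) = 0.00319355 × (9300/31.392) = 0.95.

0.95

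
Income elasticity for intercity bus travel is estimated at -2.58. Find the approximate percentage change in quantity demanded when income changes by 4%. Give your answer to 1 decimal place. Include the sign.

-10.3%

%ΔQ ≈ η × %ΔI = -2.58 × 4% = -10.3%.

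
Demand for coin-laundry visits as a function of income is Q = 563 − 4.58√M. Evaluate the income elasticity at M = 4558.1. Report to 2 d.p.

-0.61

At M = 4558.1: Q = 253.787.
dQ/dM = -4.58/(2√M) = -0.033919 at this income.
η = (dQ/dM)·(M/Q) = -0.033919 × (4558.1/253.787) = -0.61.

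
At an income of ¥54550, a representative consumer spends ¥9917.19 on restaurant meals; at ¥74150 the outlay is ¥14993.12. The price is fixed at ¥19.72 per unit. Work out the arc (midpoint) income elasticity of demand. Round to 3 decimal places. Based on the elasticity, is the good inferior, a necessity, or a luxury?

1.338 (luxury)

With a constant price, Q₁ = 9917.19/19.72 = 502.900 and Q₂ = 14993.12/19.72 = 760.300 (equivalently, work directly with expenditure since P cancels).
Midpoint %ΔQ = (14993.12 − 9917.19)/12455.16 = 0.40754; midpoint %ΔI = (74150 − 54550)/64350 = 0.30458.
η = 0.40754 / 0.30458 = 1.338.
η > 1 ⇒ luxury.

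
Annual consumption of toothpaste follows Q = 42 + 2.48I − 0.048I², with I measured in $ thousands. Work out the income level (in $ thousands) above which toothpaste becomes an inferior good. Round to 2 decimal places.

dQ/dI = 2.48 − 0.096I.
The good is inferior where dQ/dI < 0. Setting dQ/dI = 0 gives I = 2.48 / 0.096 = 25.83.

25.83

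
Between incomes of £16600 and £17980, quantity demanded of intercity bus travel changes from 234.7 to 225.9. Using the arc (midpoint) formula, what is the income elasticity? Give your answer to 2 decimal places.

ΔQ = 225.9 − 234.7 = -8.8; midpoint Q̄ = (234.7 + 225.9)/2 = 230.3.
ΔI = 17980 − 16600 = 1380; midpoint Ī = (16600 + 17980)/2 = 17290.
η = (ΔQ/Q̄) ÷ (ΔI/Ī) = (-8.8/230.3) ÷ (1380/17290) = -0.48.

-0.48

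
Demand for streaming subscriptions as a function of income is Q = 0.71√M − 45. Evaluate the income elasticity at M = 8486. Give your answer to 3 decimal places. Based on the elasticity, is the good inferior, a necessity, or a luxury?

At M = 8486: Q = 20.405.
dQ/dM = 0.71/(2√M) = 0.00385369 at this income.
η = (dQ/dM)·(M/Q) = 0.00385369 × (8486/20.405) = 1.603.
Since η > 1, the good is a luxury.

1.603 (luxury)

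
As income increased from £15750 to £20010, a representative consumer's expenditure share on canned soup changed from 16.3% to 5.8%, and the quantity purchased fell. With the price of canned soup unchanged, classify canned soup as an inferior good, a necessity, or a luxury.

inferior good

Quantity demanded falls as income rises, so η < 0.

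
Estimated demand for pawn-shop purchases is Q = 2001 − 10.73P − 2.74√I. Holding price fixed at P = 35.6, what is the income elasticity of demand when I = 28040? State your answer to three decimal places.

At P = 35.6, I = 28040: Q = 1160.195.
Holding P constant, ∂Q/∂I = -2.74/(2√I) = -0.00818147.
η_I = (∂Q/∂I)·(I/Q) = -0.00818147 × (28040/1160.195) = -0.198.

-0.198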